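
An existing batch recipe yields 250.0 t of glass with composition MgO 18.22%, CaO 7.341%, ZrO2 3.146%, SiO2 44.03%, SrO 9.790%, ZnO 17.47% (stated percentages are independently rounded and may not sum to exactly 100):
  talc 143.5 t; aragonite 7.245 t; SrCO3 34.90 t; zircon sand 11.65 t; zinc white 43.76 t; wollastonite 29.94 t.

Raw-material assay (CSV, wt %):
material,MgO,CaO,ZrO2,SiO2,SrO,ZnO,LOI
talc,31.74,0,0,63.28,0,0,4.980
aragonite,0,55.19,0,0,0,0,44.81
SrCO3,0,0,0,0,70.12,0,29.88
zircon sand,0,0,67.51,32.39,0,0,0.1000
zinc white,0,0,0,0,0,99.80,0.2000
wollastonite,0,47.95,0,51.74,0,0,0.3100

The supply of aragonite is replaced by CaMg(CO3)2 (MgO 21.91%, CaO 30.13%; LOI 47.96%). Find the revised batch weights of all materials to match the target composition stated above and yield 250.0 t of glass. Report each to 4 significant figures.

All arithmetic keeps exact precision from first step to last — in-progress results are printed (rounded to 4 significant digits) within the worked lines — a single rounding completes every reported value; derived quantities are re-derived starting from the weights on 250.0 t of glass in full precision (yield, net glass mass, six oxide percentages, the totals, LOI) precisely as stated by question or answer.
The oxide mass targets at 250.0 t glass:
  MgO: 18.22% × 250.0 = 45.55 t
  CaO: 7.341% × 250.0 = 18.35 t
  ZrO2: 3.146% × 250.0 = 7.865 t
  SiO2: 44.03% × 250.0 = 110.1 t
  SrO: 9.790% × 250.0 = 24.48 t
  ZnO: 17.47% × 250.0 = 43.68 t
Sums-versus-targets review working from each reported weight, on the stated basis (every target is met by its sum modulo rounding of the values):
  MgO: 139.6·0.3174 + 5.663·0.2191 = 45.55 t (target 45.55 t)
  CaO: 5.663·0.3013 + 34.72·0.4795 = 18.35 t (target 18.35 t)
  ZrO2: 11.65·0.6751 = 7.865 t (target 7.865 t)
  SiO2: 139.6·0.6328 + 11.65·0.3239 + 34.72·0.5174 = 110.1 t (target 110.1 t)
  SrO: 34.90·0.7012 = 24.47 t (target 24.48 t)
  ZnO: 43.76·0.9980 = 43.67 t (target 43.68 t)
The glass-mass cross-check: batch total minus LOI = 250.0 t (the targets, summed, come to 250.0 t; the stated basis being 250.0 t — gaps are rounding artifacts).
Batch total: Σ batch = 270.3 t; Σ batch·LOI gives LOI loss = 20.30 t; yield: glass divided by total = 92.49%.

Revised batch per 250.0 t glass:
  talc: 139.6 t
  CaMg(CO3)2: 5.663 t
  SrCO3: 34.90 t
  zircon sand: 11.65 t
  zinc white: 43.76 t
  wollastonite: 34.72 t
Total batch = 270.3 t; LOI loss = 20.30 t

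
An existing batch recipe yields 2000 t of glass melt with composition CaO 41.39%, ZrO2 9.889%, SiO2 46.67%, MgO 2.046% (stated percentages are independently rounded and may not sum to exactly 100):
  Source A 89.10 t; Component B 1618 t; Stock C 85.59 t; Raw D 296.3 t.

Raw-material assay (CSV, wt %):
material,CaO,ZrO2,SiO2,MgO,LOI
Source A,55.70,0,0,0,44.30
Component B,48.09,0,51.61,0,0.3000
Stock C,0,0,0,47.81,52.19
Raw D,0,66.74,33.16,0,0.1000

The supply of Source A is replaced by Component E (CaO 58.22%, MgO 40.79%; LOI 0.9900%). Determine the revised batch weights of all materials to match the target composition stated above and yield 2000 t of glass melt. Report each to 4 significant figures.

Revised batch per 2000 t glass melt:
  Component E: 85.24 t
  Component B: 1618 t
  Stock C: 12.86 t
  Raw D: 296.3 t
Total batch = 2012 t; LOI loss = 12.71 t

The whole derivation keeps full precision throughout — in-progress results are shown, with 4-significant-figure rounding, at each printed step. Each reported number includes exactly one rounding — the derived quantities, which include ignition loss, glass mass, four oxide percentages, totals, the yield, are carried at full precision, as written in question or answer, from the weighed amounts on 2000 t of glass.
The oxide mass targets at 2000 t glass melt:
  CaO: 41.39% × 2000 = 827.8 t
  ZrO2: 9.889% × 2000 = 197.8 t
  SiO2: 46.67% × 2000 = 933.4 t
  MgO: 2.046% × 2000 = 40.92 t
Checking each oxide sum working from each reported weight, relative to the basis at hand (every target is met by its sum within answer rounding):
  CaO: 85.24·0.5822 + 1618·0.4809 = 827.7 t (target 827.8 t)
  ZrO2: 296.3·0.6674 = 197.8 t (target 197.8 t)
  SiO2: 1618·0.5161 + 296.3·0.3316 = 933.3 t (target 933.4 t)
  MgO: 85.24·0.4079 + 12.86·0.4781 = 40.92 t (target 40.92 t)
Glass-mass sanity pass: whole batch net of LOI = 2000 t (oxide target masses add up to 2000 t; stated basis 2000 t — any gap is answer rounding).
Total batch = Σ batch = 2012 t; Σ batch·LOI gives LOI loss = 12.71 t; yield, glass over the total, = 99.37%.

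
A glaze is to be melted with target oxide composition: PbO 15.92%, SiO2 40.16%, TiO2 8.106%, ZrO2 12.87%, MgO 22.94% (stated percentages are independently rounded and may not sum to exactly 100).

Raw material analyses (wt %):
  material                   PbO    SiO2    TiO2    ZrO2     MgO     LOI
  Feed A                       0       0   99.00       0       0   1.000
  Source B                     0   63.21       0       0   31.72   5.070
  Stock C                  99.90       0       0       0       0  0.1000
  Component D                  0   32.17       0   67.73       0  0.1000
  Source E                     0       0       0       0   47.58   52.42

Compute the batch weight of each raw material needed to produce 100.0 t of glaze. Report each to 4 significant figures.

Batch per 100.0 t glaze:
  Feed A: 8.188 t
  Source B: 53.86 t
  Stock C: 15.94 t
  Component D: 19.00 t
  Source E: 12.30 t
Total batch = 109.3 t; LOI loss = 9.295 t; yield = 91.49%

Each numeric step holds exact precision from first step to last. Values along the way are printed rounded to four significant figures across the worked steps; each reported value takes a single rounding. Derived quantities (glass mass, five oxide percentages, LOI, the totals, yield) are computed from the weighed amounts per 100.0 t of glass at full float precision, as set out in problem or answer.
Target masses of each oxide per 100.0 t glaze:
  PbO: 15.92% × 100.0 = 15.92 t
  SiO2: 40.16% × 100.0 = 40.16 t
  TiO2: 8.106% × 100.0 = 8.106 t
  ZrO2: 12.87% × 100.0 = 12.87 t
  MgO: 22.94% × 100.0 = 22.94 t
Per-oxide balance check given the weights on record, against the basis in use (oxide sums agree with the targets exact up to rounding of places):
  PbO: 15.94·0.9990 = 15.92 t (target 15.92 t)
  SiO2: 53.86·0.6321 + 19.00·0.3217 = 40.16 t (target 40.16 t)
  TiO2: 8.188·0.9900 = 8.106 t (target 8.106 t)
  ZrO2: 19.00·0.6773 = 12.87 t (target 12.87 t)
  MgO: 53.86·0.3172 + 12.30·0.4758 = 22.94 t (target 22.94 t)
Glass-mass sanity pass: batch Σ − ignition loss = 99.99 t (per-oxide target masses sum to 100.0 t; stated basis 100.0 t — any gap is answer rounding).
Batch total: Σ batch = 109.3 t; the LOI term Σ batch·LOI equals 9.295 t; glass ÷ batch gives a yield of 91.49%.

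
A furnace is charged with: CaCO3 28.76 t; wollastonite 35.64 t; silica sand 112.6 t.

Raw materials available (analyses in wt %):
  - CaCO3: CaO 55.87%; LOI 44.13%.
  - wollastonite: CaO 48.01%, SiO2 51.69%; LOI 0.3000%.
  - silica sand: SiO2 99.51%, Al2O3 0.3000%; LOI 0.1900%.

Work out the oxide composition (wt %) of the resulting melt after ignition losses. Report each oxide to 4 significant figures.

Glass mass = 164.0 t (batch 177.0 − LOI 13.01).
Composition: CaO 20.23%, SiO2 79.56%, Al2O3 0.2060%

Each numeric step keeps full float precision from first step to last — values along the way are printed, rounded to 4 significant figures, when written out. Each reported result is rounded exactly once — all derived quantities are recomputed in full float precision (yield, the totals, glass mass, LOI, three oxide percentages) from the weighed amounts on 164.0 t of glass, exactly as shown in problem or answer.
Oxide-by-oxide delivered mass:
  CaO: 28.76·0.5587 + 35.64·0.4801 = 33.18 t
  SiO2: 35.64·0.5169 + 112.6·0.9951 = 130.5 t
  Al2O3: 112.6·0.003000 = 0.3378 t
LOI: 28.76·0.4413 + 35.64·0.003000 + 112.6·0.001900 = 13.01 t
The glass mass, total less LOI, = 177.0 − 13.01 = 164.0 t (matching Σ of the oxides)
wt % = 100 × oxide mass / glass mass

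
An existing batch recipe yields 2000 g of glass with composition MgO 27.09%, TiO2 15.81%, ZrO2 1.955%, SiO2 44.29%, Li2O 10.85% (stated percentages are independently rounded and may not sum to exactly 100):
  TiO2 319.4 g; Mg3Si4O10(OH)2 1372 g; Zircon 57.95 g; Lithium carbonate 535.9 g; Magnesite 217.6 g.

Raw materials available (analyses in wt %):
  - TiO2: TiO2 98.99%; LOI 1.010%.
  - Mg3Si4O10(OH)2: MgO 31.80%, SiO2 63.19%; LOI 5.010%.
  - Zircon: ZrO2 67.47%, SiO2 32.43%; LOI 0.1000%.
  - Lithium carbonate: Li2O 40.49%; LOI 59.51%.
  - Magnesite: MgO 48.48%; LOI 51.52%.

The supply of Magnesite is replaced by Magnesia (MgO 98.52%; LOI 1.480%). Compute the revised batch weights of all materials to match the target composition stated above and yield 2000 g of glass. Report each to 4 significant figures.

Revised batch per 2000 g glass:
  TiO2: 319.4 g
  Mg3Si4O10(OH)2: 1372 g
  Zircon: 57.95 g
  Lithium carbonate: 535.9 g
  Magnesia: 107.1 g
Total batch = 2392 g; LOI loss = 392.5 g

All internal work carries full precision throughout; values along the way are shown rounded off to 4 significant digits as written; each reported figure takes a single rounding; all derived quantities are re-derived at full precision (the yield, five oxide percentages, net glass mass, ignition loss, totals) starting from the weights at 2000 g of glass, as set out in the problem or answer text.
Oxide-by-oxide targets in 2000 g glass:
  MgO: 27.09% × 2000 = 541.8 g
  TiO2: 15.81% × 2000 = 316.2 g
  ZrO2: 1.955% × 2000 = 39.10 g
  SiO2: 44.29% × 2000 = 885.8 g
  Li2O: 10.85% × 2000 = 217.0 g
Oxide-by-oxide audit with the batch weights as given, per the basis as stated (sum by sum, the targets are met given rounding of the digits):
  MgO: 1372·0.3180 + 107.1·0.9852 = 541.8 g (target 541.8 g)
  TiO2: 319.4·0.9899 = 316.2 g (target 316.2 g)
  ZrO2: 57.95·0.6747 = 39.10 g (target 39.10 g)
  SiO2: 1372·0.6319 + 57.95·0.3243 = 885.8 g (target 885.8 g)
  Li2O: 535.9·0.4049 = 217.0 g (target 217.0 g)
Glass-mass sanity pass: batch total minus LOI = 2000 g (oxide target masses add up to 2000 g; basis as stated: 2000 g — any gap is answer rounding).
Batch grand total — Σ batch = 2392 g; Σ batch·LOI gives LOI loss = 392.5 g; yield: glass divided by total = 83.59%.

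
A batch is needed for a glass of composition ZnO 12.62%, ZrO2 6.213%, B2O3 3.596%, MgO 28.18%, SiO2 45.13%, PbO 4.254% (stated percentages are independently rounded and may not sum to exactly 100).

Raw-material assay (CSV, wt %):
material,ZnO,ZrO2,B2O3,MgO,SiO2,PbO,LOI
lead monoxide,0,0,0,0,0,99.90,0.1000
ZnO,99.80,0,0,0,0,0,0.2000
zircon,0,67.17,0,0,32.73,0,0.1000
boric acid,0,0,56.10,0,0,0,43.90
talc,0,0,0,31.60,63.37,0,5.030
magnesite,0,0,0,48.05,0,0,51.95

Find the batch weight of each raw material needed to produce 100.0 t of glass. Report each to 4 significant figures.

Every computation runs at full float precision in all steps. Mid-chain values are printed rounded to four significant figures on the page; exactly one rounding lands on each reported result; the derived quantities (six oxide percentages, glass mass, totals, ignition loss, the yield) are computed in exact precision using the weight values on 100.0 t of glass as given in the problem or the answer.
Target oxide masses per 100.0 t glass:
  ZnO: 12.62% × 100.0 = 12.62 t
  ZrO2: 6.213% × 100.0 = 6.213 t
  B2O3: 3.596% × 100.0 = 3.596 t
  MgO: 28.18% × 100.0 = 28.18 t
  SiO2: 45.13% × 100.0 = 45.13 t
  PbO: 4.254% × 100.0 = 4.254 t
Balance tally, oxide-wise, on the weights just shown, under the basis named above (each sum matches its target mass inside rounding margins):
  ZnO: 12.65·0.9980 = 12.62 t (target 12.62 t)
  ZrO2: 9.250·0.6717 = 6.213 t (target 6.213 t)
  B2O3: 6.410·0.5610 = 3.596 t (target 3.596 t)
  MgO: 66.44·0.3160 + 14.95·0.4805 = 28.18 t (target 28.18 t)
  SiO2: 9.250·0.3273 + 66.44·0.6337 = 45.13 t (target 45.13 t)
  PbO: 4.258·0.9990 = 4.254 t (target 4.254 t)
Consistency of the glass mass: batch total minus LOI = 100.0 t (the targets, summed, come to 99.99 t; against the stated basis, 100.0 t — gaps are rounding artifacts).
Whole-batch sum: Σ batch = 114.0 t; the LOI term Σ batch·LOI equals 13.96 t; as yield: glass ÷ batch → 87.75%.

Batch per 100.0 t glass:
  lead monoxide: 4.258 t
  ZnO: 12.65 t
  zircon: 9.250 t
  boric acid: 6.410 t
  talc: 66.44 t
  magnesite: 14.95 t
Total batch = 114.0 t; LOI loss = 13.96 t; yield = 87.75%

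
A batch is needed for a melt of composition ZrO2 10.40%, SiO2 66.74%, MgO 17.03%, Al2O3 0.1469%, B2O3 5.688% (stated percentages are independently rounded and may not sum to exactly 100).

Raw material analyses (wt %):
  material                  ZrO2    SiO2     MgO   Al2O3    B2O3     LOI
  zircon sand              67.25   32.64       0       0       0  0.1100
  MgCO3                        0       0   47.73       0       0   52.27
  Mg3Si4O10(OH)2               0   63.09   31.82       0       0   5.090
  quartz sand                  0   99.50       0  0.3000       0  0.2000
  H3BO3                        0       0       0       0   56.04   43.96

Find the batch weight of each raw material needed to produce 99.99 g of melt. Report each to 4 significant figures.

Batch per 99.99 g melt:
  zircon sand: 15.46 g
  MgCO3: 21.97 g
  Mg3Si4O10(OH)2: 20.56 g
  quartz sand: 48.96 g
  H3BO3: 10.15 g
Total batch = 117.1 g; LOI loss = 17.11 g; yield = 85.39%

All arithmetic keeps exact precision through every step — in-progress results are printed (rounded to 4 significant digits) between the steps. Exactly one rounding lands on every reported result. The derived quantities are re-derived in full precision (five oxide percentages, yield, LOI, net glass mass, totals) from the batch weights for 99.99 g of glass as written in question or answer.
The oxide mass targets at 99.99 g melt:
  ZrO2: 10.40% × 99.99 = 10.40 g
  SiO2: 66.74% × 99.99 = 66.73 g
  MgO: 17.03% × 99.99 = 17.03 g
  Al2O3: 0.1469% × 99.99 = 0.1469 g
  B2O3: 5.688% × 99.99 = 5.687 g
Sums-versus-targets review using the reported weights, per the basis as stated (target by target, the sums agree once rounding is allowed for):
  ZrO2: 15.46·0.6725 = 10.40 g (target 10.40 g)
  SiO2: 15.46·0.3264 + 20.56·0.6309 + 48.96·0.9950 = 66.73 g (target 66.73 g)
  MgO: 21.97·0.4773 + 20.56·0.3182 = 17.03 g (target 17.03 g)
  Al2O3: 48.96·0.003000 = 0.1469 g (target 0.1469 g)
  B2O3: 10.15·0.5604 = 5.688 g (target 5.687 g)
Glass-mass sanity pass: batch Σ − ignition loss = 99.99 g (per-oxide target masses sum to 99.99 g; with the basis standing at 99.99 g — a pure rounding effect).
Batch grand total — Σ batch = 117.1 g; loss to ignition Σ batch·LOI = 17.11 g; the yield ratio, glass ÷ batch: 85.39%.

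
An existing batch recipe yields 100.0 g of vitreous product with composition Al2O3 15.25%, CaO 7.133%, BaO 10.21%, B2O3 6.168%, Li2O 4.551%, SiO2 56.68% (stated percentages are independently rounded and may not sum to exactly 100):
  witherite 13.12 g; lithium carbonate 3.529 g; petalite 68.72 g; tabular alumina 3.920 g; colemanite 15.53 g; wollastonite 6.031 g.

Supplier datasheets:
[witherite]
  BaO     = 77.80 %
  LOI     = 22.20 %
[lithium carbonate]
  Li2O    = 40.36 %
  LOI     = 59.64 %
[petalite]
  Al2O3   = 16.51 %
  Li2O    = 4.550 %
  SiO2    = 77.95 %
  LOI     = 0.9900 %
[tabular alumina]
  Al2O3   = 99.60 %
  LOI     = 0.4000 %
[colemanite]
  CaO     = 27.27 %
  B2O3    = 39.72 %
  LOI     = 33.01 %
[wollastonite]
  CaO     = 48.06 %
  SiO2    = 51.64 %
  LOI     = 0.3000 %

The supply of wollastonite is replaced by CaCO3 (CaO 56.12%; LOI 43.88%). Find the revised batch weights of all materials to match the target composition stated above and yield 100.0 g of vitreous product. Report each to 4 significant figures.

All arithmetic carries exact precision throughout; working values are displayed (rounded to four significant digits) as written — every reported result undergoes a single rounding; the derived quantities (glass mass, yield, LOI, totals, the six compositions) are re-derived from the batch weights on 100.0 g of glass at full precision, as they appear in either problem or answer.
Oxide mass targets, per 100.0 g vitreous product:
  Al2O3: 15.25% × 100.0 = 15.25 g
  CaO: 7.133% × 100.0 = 7.133 g
  BaO: 10.21% × 100.0 = 10.21 g
  B2O3: 6.168% × 100.0 = 6.168 g
  Li2O: 4.551% × 100.0 = 4.551 g
  SiO2: 56.68% × 100.0 = 56.68 g
Oxide-by-oxide audit given the weights on record, relative to the basis at hand (summed amounts equal target values up to rounding of the answer):
  Al2O3: 72.71·0.1651 + 3.258·0.9960 = 15.25 g (target 15.25 g)
  CaO: 15.53·0.2727 + 5.165·0.5612 = 7.134 g (target 7.133 g)
  BaO: 13.12·0.7780 = 10.21 g (target 10.21 g)
  B2O3: 15.53·0.3972 = 6.169 g (target 6.168 g)
  Li2O: 3.079·0.4036 + 72.71·0.04550 = 4.551 g (target 4.551 g)
  SiO2: 72.71·0.7795 = 56.68 g (target 56.68 g)
The glass-mass cross-check: net batch after ignition = 99.99 g (per-oxide target masses sum to 99.99 g; the stated basis being 100.0 g — any gap is answer rounding).
Batch grand total — Σ batch = 112.9 g; ignition loss, Σ(batch × LOI) = 12.87 g; as yield: glass ÷ batch → 88.59%.

Revised batch per 100.0 g vitreous product:
  witherite: 13.12 g
  lithium carbonate: 3.079 g
  petalite: 72.71 g
  tabular alumina: 3.258 g
  colemanite: 15.53 g
  CaCO3: 5.165 g
Total batch = 112.9 g; LOI loss = 12.87 g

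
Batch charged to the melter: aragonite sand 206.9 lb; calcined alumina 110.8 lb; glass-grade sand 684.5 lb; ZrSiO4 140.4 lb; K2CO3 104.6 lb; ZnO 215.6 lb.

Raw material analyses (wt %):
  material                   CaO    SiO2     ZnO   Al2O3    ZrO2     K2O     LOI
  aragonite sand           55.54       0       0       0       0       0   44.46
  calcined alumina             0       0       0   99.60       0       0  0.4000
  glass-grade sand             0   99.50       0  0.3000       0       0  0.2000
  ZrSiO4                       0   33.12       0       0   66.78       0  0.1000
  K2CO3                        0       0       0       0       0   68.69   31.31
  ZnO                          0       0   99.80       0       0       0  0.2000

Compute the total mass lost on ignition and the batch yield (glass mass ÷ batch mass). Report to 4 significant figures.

LOI loss = 127.1 lb; glass = 1336 lb; yield = 91.31%

Full float precision is maintained at each step; in-progress results appear, with 4-significant-figure rounding, alongside each step — exactly one rounding goes into every reported number — the derived quantities (totals, the yield, LOI, net glass mass, the six compositions) are re-derived from the batch weights for 1336 lb of glass at exact precision, exactly as printed in the problem or answer text.
Ignition loss by material:
  aragonite sand: 206.9 × 0.4446 = 91.99 lb
  calcined alumina: 110.8 × 0.004000 = 0.4432 lb
  glass-grade sand: 684.5 × 0.002000 = 1.369 lb
  ZrSiO4: 140.4 × 0.001000 = 0.1404 lb
  K2CO3: 104.6 × 0.3131 = 32.75 lb
  ZnO: 215.6 × 0.002000 = 0.4312 lb
Total LOI = 127.1 lb
Glass = batch − LOI = 1463 − 127.1 = 1336 lb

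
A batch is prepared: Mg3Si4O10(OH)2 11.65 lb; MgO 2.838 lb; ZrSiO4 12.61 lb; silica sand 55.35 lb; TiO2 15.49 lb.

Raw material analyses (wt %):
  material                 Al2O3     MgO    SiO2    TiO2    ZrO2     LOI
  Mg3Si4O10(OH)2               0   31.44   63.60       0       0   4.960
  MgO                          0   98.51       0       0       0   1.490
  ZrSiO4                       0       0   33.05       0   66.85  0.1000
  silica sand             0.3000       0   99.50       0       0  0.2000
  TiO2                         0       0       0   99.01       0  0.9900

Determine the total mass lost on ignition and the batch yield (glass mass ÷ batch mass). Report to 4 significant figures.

LOI loss = 0.8968 lb; glass = 97.04 lb; yield = 99.08%

All arithmetic holds full precision at each step; working values are printed rounded to 4 significant digits between the steps; each reported value takes a single rounding — the derived quantities are re-derived at full float precision (yield, the five compositions, glass mass, ignition loss, the totals) from the batch weights for 97.04 lb of glass, as set out in problem or answer.
Each material's LOI contribution:
  Mg3Si4O10(OH)2: 11.65 × 0.04960 = 0.5778 lb
  MgO: 2.838 × 0.01490 = 0.04229 lb
  ZrSiO4: 12.61 × 0.001000 = 0.01261 lb
  silica sand: 55.35 × 0.002000 = 0.1107 lb
  TiO2: 15.49 × 0.009900 = 0.1534 lb
Total LOI = 0.8968 lb
Glass = batch − LOI = 97.94 − 0.8968 = 97.04 lb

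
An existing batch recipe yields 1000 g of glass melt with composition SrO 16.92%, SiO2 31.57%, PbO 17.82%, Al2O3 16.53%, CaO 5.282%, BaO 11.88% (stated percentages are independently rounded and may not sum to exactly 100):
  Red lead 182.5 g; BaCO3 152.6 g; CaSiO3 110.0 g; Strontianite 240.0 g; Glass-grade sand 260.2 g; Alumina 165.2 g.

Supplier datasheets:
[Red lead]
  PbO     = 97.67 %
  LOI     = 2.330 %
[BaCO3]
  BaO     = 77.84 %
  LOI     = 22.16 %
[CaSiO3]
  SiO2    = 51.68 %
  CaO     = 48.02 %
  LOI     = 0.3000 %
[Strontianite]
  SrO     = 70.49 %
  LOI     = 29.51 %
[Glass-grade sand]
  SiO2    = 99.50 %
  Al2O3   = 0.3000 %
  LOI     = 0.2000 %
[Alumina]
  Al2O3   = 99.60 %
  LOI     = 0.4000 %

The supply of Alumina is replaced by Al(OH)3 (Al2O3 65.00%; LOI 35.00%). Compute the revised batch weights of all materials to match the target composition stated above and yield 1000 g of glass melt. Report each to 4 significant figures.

Revised batch per 1000 g glass melt:
  Red lead: 182.5 g
  BaCO3: 152.6 g
  CaSiO3: 110.0 g
  Strontianite: 240.0 g
  Glass-grade sand: 260.2 g
  Al(OH)3: 253.1 g
Total batch = 1198 g; LOI loss = 198.3 g

Mid-chain values are shown rounded to 4 significant digits across the worked steps; the working math holds full precision at each step — each reported result takes a single rounding. All derived quantities (ignition loss, the yield, the six compositions, totals, glass mass) are recomputed using the weight values per 1000 g of glass at exact precision as written in question or answer.
Per-oxide target masses for 1000 g glass melt:
  SrO: 16.92% × 1000 = 169.2 g
  SiO2: 31.57% × 1000 = 315.7 g
  PbO: 17.82% × 1000 = 178.2 g
  Al2O3: 16.53% × 1000 = 165.3 g
  CaO: 5.282% × 1000 = 52.82 g
  BaO: 11.88% × 1000 = 118.8 g
Sums-versus-targets review with the batch weights as given, at the basis given (sums match the target masses exact up to rounding of places):
  SrO: 240.0·0.7049 = 169.2 g (target 169.2 g)
  SiO2: 110.0·0.5168 + 260.2·0.9950 = 315.7 g (target 315.7 g)
  PbO: 182.5·0.9767 = 178.2 g (target 178.2 g)
  Al2O3: 260.2·0.003000 + 253.1·0.6500 = 165.3 g (target 165.3 g)
  CaO: 110.0·0.4802 = 52.82 g (target 52.82 g)
  BaO: 152.6·0.7784 = 118.8 g (target 118.8 g)
Glass-mass closure: whole batch net of LOI = 1000 g (the targets, summed, come to 1000 g; against the stated basis, 1000 g — deltas are rounding alone).
Summing the batch: Σ batch = 1198 g; loss to ignition Σ batch·LOI = 198.3 g; yield, glass over the total, = 83.45%.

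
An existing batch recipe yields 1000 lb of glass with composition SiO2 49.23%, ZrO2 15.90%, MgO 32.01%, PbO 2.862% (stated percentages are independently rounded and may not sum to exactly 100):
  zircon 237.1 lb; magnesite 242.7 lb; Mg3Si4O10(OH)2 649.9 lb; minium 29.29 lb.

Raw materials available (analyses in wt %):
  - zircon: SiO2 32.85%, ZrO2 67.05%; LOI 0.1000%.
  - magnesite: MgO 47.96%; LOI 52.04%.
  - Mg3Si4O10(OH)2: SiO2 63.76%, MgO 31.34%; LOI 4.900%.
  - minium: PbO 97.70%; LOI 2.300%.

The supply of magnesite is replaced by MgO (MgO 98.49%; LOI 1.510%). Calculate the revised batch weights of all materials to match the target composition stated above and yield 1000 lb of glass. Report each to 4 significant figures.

Each numeric step runs at full precision at all times — in-progress results are rounded to four significant figures when quoted. Every reported value sees exactly one rounding — the derived quantities, which include totals, glass mass, ignition loss, four oxide percentages, the yield, are recomputed at full precision, as written in the question or the answer, starting from the weights at 1000 lb of glass.
Oxide mass targets, per 1000 lb glass:
  SiO2: 49.23% × 1000 = 492.3 lb
  ZrO2: 15.90% × 1000 = 159.0 lb
  MgO: 32.01% × 1000 = 320.1 lb
  PbO: 2.862% × 1000 = 28.62 lb
Mass-balance tally per oxide with the batch weights as given, under the basis named above (delivered sums recover each target inside rounding margins):
  SiO2: 237.1·0.3285 + 649.9·0.6376 = 492.3 lb (target 492.3 lb)
  ZrO2: 237.1·0.6705 = 159.0 lb (target 159.0 lb)
  MgO: 118.2·0.9849 + 649.9·0.3134 = 320.1 lb (target 320.1 lb)
  PbO: 29.29·0.9770 = 28.62 lb (target 28.62 lb)
Auditing the glass mass value: total charge less LOI = 999.9 lb (targets for the oxides total 1000 lb; with the basis standing at 1000 lb — rounding explains the deltas).
Batch grand total — Σ batch = 1034 lb; the LOI term Σ batch·LOI equals 34.54 lb; yield: glass divided by total = 96.66%.

Revised batch per 1000 lb glass:
  zircon: 237.1 lb
  MgO: 118.2 lb
  Mg3Si4O10(OH)2: 649.9 lb
  minium: 29.29 lb
Total batch = 1034 lb; LOI loss = 34.54 lb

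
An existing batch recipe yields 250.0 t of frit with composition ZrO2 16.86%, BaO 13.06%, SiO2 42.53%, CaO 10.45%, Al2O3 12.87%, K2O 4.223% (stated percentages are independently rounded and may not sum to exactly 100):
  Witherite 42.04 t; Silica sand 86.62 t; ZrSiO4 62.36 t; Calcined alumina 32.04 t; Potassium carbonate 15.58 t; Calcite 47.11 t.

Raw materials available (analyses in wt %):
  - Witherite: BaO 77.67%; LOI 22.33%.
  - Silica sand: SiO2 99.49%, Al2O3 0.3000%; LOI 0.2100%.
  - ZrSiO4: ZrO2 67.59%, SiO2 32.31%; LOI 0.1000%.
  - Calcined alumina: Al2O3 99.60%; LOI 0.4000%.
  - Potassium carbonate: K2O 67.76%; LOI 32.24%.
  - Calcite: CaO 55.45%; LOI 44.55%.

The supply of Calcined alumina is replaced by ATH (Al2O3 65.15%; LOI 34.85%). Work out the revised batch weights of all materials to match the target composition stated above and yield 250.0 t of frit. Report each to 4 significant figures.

Revised batch per 250.0 t frit:
  Witherite: 42.04 t
  Silica sand: 86.62 t
  ZrSiO4: 62.36 t
  ATH: 48.99 t
  Potassium carbonate: 15.58 t
  Calcite: 47.11 t
Total batch = 302.7 t; LOI loss = 52.72 t

The intermediate values appear, rounded to 4 significant digits, at each printed step. Every computation runs at exact precision at all times. Every reported figure includes exactly one rounding; derived quantities are recomputed at exact precision (totals, the yield, glass mass, LOI, the six compositions) starting from the weights on 250.0 t of glass as written in either problem or answer.
Per-oxide target masses for 250.0 t frit:
  ZrO2: 16.86% × 250.0 = 42.15 t
  BaO: 13.06% × 250.0 = 32.65 t
  SiO2: 42.53% × 250.0 = 106.3 t
  CaO: 10.45% × 250.0 = 26.12 t
  Al2O3: 12.87% × 250.0 = 32.17 t
  K2O: 4.223% × 250.0 = 10.56 t
A balance pass over the oxides, from the weights as reported, at the basis given (each sum matches its target mass within answer rounding):
  ZrO2: 62.36·0.6759 = 42.15 t (target 42.15 t)
  BaO: 42.04·0.7767 = 32.65 t (target 32.65 t)
  SiO2: 86.62·0.9949 + 62.36·0.3231 = 106.3 t (target 106.3 t)
  CaO: 47.11·0.5545 = 26.12 t (target 26.12 t)
  Al2O3: 86.62·0.003000 + 48.99·0.6515 = 32.18 t (target 32.17 t)
  K2O: 15.58·0.6776 = 10.56 t (target 10.56 t)
Glass-mass sanity pass: Σ batch − LOI loss = 250.0 t (targets for the oxides total 250.0 t; basis as stated: 250.0 t — any gap is answer rounding).
Batch grand total — Σ batch = 302.7 t; LOI removed, Σ of batch·LOI: 52.72 t; yield, glass over the total, = 82.58%.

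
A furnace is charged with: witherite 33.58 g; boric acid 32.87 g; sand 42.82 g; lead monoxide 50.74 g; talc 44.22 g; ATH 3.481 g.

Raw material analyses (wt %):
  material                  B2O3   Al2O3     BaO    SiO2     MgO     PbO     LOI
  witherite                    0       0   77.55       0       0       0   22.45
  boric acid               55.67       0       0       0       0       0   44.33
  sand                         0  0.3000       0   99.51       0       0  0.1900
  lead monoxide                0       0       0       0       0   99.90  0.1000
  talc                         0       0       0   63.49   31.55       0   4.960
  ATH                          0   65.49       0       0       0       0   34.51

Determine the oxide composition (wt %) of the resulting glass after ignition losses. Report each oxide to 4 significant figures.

Glass mass = 182.1 g (batch 207.7 − LOI 25.64).
Composition: B2O3 10.05%, Al2O3 1.323%, BaO 14.30%, SiO2 38.82%, MgO 7.662%, PbO 27.84%

Each numeric step carries full precision from first step to last; intermediates are displayed (rounded to four significant digits) when written out; every reported figure is rounded just once. All derived quantities (the totals, the six compositions, net glass mass, the yield, ignition loss) are rebuilt from the batch weights on 182.1 g of glass at full precision, as given in question or answer.
Mass of each oxide from the mix:
  B2O3: 32.87·0.5567 = 18.30 g
  Al2O3: 42.82·0.003000 + 3.481·0.6549 = 2.408 g
  BaO: 33.58·0.7755 = 26.04 g
  SiO2: 42.82·0.9951 + 44.22·0.6349 = 70.69 g
  MgO: 44.22·0.3155 = 13.95 g
  PbO: 50.74·0.9990 = 50.69 g
LOI: 33.58·0.2245 + 32.87·0.4433 + 42.82·0.001900 + 50.74·0.001000 + 44.22·0.04960 + 3.481·0.3451 = 25.64 g
Resulting glass, batch − LOI: 207.7 − 25.64 = 182.1 g (consistent with Σ oxide mass)
wt %: oxide over glass, times 100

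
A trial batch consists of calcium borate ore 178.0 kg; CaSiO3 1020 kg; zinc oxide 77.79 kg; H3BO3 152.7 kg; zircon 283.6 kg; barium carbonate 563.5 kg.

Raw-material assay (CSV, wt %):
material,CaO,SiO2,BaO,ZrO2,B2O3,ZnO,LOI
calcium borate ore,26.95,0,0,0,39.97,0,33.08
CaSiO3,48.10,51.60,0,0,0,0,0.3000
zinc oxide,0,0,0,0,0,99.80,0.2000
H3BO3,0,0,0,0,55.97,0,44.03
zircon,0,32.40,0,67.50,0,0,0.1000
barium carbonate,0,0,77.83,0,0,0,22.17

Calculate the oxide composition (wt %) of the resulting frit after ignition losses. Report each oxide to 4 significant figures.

The working math holds exact precision through the solve; values along the way are printed, with 4-significant-digit rounding, between the steps. Each reported value sees exactly one rounding. The derived quantities, including six oxide percentages, the yield, the totals, net glass mass, LOI, are re-derived starting from the weights for 2021 kg of glass at exact precision as they appear in the problem or answer text.
What the batch supplies per oxide:
  CaO: 178.0·0.2695 + 1020·0.4810 = 538.6 kg
  SiO2: 1020·0.5160 + 283.6·0.3240 = 618.2 kg
  BaO: 563.5·0.7783 = 438.6 kg
  ZrO2: 283.6·0.6750 = 191.4 kg
  B2O3: 178.0·0.3997 + 152.7·0.5597 = 156.6 kg
  ZnO: 77.79·0.9980 = 77.63 kg
LOI: 178.0·0.3308 + 1020·0.003000 + 77.79·0.002000 + 152.7·0.4403 + 283.6·0.001000 + 563.5·0.2217 = 254.5 kg
The glass mass, total less LOI, = 2276 − 254.5 = 2021 kg (= the summed oxide contributions)
oxide / glass × 100 gives the wt %

Glass mass = 2021 kg (batch 2276 − LOI 254.5).
Composition: CaO 26.65%, SiO2 30.59%, BaO 21.70%, ZrO2 9.472%, B2O3 7.749%, ZnO 3.841%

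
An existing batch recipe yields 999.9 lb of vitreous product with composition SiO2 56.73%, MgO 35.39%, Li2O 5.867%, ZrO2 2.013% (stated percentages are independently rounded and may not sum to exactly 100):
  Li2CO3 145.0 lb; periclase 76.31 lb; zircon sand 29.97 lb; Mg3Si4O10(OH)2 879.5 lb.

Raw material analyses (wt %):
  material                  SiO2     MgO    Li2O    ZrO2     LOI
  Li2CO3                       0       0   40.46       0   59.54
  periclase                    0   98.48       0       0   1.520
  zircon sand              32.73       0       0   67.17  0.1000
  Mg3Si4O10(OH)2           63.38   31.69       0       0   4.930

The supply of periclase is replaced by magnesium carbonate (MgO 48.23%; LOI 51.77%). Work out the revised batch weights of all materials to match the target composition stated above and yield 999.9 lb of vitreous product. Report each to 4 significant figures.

Values along the way are shown with 4-significant-digit rounding within the worked lines. Each numeric step holds exact precision in every operation. Exactly one rounding goes into every reported value — all derived quantities are re-derived in full float precision (glass mass, the yield, four oxide percentages, totals, ignition loss) using the weight values for 999.9 lb of glass, exactly as shown in question or answer.
Target oxide masses per 999.9 lb vitreous product:
  SiO2: 56.73% × 999.9 = 567.2 lb
  MgO: 35.39% × 999.9 = 353.9 lb
  Li2O: 5.867% × 999.9 = 58.66 lb
  ZrO2: 2.013% × 999.9 = 20.13 lb
Verifying the oxide balance on the weights just shown, under the basis named above (summed amounts equal target values given rounding of the digits):
  SiO2: 29.97·0.3273 + 879.5·0.6338 = 567.2 lb (target 567.2 lb)
  MgO: 155.8·0.4823 + 879.5·0.3169 = 353.9 lb (target 353.9 lb)
  Li2O: 145.0·0.4046 = 58.67 lb (target 58.66 lb)
  ZrO2: 29.97·0.6717 = 20.13 lb (target 20.13 lb)
Glass mass check: total charge less LOI = 999.9 lb (the targets, summed, come to 999.9 lb; against the stated basis, 999.9 lb — a pure rounding effect).
Total batch = Σ batch = 1210 lb; LOI removed, Σ of batch·LOI: 210.4 lb; yield, glass over the total, = 82.62%.

Revised batch per 999.9 lb vitreous product:
  Li2CO3: 145.0 lb
  magnesium carbonate: 155.8 lb
  zircon sand: 29.97 lb
  Mg3Si4O10(OH)2: 879.5 lb
Total batch = 1210 lb; LOI loss = 210.4 lb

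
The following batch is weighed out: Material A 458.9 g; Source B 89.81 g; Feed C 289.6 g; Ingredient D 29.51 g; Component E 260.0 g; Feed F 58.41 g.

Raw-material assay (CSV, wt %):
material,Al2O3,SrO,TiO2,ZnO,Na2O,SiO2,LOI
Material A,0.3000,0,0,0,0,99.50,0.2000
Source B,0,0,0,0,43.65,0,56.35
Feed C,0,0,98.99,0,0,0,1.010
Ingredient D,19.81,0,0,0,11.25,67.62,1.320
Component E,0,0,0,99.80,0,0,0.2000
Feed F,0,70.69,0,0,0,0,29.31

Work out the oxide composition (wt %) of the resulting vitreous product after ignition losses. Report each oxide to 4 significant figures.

Glass mass = 1114 g (batch 1186 − LOI 72.48).
Composition: Al2O3 0.6485%, SrO 3.707%, TiO2 25.74%, ZnO 23.30%, Na2O 3.818%, SiO2 42.79%

All arithmetic maintains exact precision all the way through; values along the way are shown rounded to 4 significant digits when written out. Each reported number is rounded only once; the derived quantities, which include yield, LOI, the six compositions, totals, glass mass, are computed at full float precision, exactly as printed in the question or the answer, starting from the weights at 1114 g of glass.
Mass of each oxide from the mix:
  Al2O3: 458.9·0.003000 + 29.51·0.1981 = 7.223 g
  SrO: 58.41·0.7069 = 41.29 g
  TiO2: 289.6·0.9899 = 286.7 g
  ZnO: 260.0·0.9980 = 259.5 g
  Na2O: 89.81·0.4365 + 29.51·0.1125 = 42.52 g
  SiO2: 458.9·0.9950 + 29.51·0.6762 = 476.6 g
LOI: 458.9·0.002000 + 89.81·0.5635 + 289.6·0.01010 + 29.51·0.01320 + 260.0·0.002000 + 58.41·0.2931 = 72.48 g
Glass mass = batch − LOI = 1186 − 72.48 = 1114 g (= the summed oxide contributions)
percent share: oxide ÷ glass, ×100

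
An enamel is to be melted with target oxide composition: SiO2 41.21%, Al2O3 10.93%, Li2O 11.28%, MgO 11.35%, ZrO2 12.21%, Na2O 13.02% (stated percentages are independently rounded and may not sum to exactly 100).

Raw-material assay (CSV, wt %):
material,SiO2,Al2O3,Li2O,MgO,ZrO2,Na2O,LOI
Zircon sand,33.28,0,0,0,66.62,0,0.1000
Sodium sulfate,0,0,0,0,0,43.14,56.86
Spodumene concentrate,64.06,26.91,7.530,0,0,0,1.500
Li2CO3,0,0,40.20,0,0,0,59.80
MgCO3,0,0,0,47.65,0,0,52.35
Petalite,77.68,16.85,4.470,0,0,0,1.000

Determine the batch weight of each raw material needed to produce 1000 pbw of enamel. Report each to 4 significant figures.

Mid-chain values are rounded off to 4 significant digits when quoted. All internal work runs at exact precision end to end; each reported value receives exactly one rounding; the derived quantities are re-derived at full float precision (the yield, LOI, glass mass, the totals, the six compositions) starting from the weights for 1000 pbw of glass as quoted within the problem or answer text.
Per-oxide target masses for 1000 pbw enamel:
  SiO2: 41.21% × 1000 = 412.1 pbw
  Al2O3: 10.93% × 1000 = 109.3 pbw
  Li2O: 11.28% × 1000 = 112.8 pbw
  MgO: 11.35% × 1000 = 113.5 pbw
  ZrO2: 12.21% × 1000 = 122.1 pbw
  Na2O: 13.02% × 1000 = 130.2 pbw
Per-oxide balance check from the weights as reported, at the basis given (delivered sums recover each target within answer rounding):
  SiO2: 183.3·0.3328 + 254.6·0.6406 + 242.0·0.7768 = 412.1 pbw (target 412.1 pbw)
  Al2O3: 254.6·0.2691 + 242.0·0.1685 = 109.3 pbw (target 109.3 pbw)
  Li2O: 254.6·0.07530 + 206.0·0.4020 + 242.0·0.04470 = 112.8 pbw (target 112.8 pbw)
  MgO: 238.2·0.4765 = 113.5 pbw (target 113.5 pbw)
  ZrO2: 183.3·0.6662 = 122.1 pbw (target 122.1 pbw)
  Na2O: 301.8·0.4314 = 130.2 pbw (target 130.2 pbw)
Glass mass check: total batch − LOI = 1000 pbw (per-oxide target masses sum to 1000 pbw; basis as stated: 1000 pbw — gaps are rounding artifacts).
Adding the batch up: Σ batch = 1426 pbw; LOI loss = Σ batch·LOI = 425.9 pbw; the yield ratio, glass ÷ batch: 70.13%.

Batch per 1000 pbw enamel:
  Zircon sand: 183.3 pbw
  Sodium sulfate: 301.8 pbw
  Spodumene concentrate: 254.6 pbw
  Li2CO3: 206.0 pbw
  MgCO3: 238.2 pbw
  Petalite: 242.0 pbw
Total batch = 1426 pbw; LOI loss = 425.9 pbw; yield = 70.13%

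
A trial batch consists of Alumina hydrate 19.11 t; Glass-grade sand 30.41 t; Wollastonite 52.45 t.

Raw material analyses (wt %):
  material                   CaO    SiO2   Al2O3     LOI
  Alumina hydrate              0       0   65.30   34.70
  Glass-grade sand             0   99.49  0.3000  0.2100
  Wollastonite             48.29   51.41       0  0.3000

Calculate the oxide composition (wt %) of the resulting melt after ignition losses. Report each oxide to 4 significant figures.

Glass mass = 95.12 t (batch 102.0 − LOI 6.852).
Composition: CaO 26.63%, SiO2 60.16%, Al2O3 13.22%

The intermediate values are shown rounded off to 4 significant digits within the worked lines — all internal work runs at exact precision from first step to last; exactly one rounding goes into every reported value. The derived quantities are recomputed at exact precision (three oxide percentages, glass mass, ignition loss, the yield, the totals) from the batch weights at 95.12 t of glass exactly as printed in the problem or answer text.
Per-oxide mass from batch:
  CaO: 52.45·0.4829 = 25.33 t
  SiO2: 30.41·0.9949 + 52.45·0.5141 = 57.22 t
  Al2O3: 19.11·0.6530 + 30.41·0.003000 = 12.57 t
LOI: 19.11·0.3470 + 30.41·0.002100 + 52.45·0.003000 = 6.852 t
Glass = total batch minus LOI = 102.0 − 6.852 = 95.12 t (= Σ oxide masses)
each oxide over glass, ×100, is wt %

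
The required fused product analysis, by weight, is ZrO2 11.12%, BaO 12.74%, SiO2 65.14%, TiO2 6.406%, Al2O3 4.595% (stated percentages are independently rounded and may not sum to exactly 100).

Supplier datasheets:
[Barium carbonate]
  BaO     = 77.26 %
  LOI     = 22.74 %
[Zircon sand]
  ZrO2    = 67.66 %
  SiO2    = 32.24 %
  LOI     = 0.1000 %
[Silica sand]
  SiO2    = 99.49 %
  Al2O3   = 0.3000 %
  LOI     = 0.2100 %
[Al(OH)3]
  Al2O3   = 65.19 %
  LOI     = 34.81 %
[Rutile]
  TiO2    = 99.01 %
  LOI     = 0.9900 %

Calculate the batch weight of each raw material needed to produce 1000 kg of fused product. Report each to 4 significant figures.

The working math keeps full float precision all the way through — in-progress results are displayed rounded to 4 significant figures on the page. Exactly one rounding goes into each reported result — the derived quantities (the five compositions, the yield, glass mass, totals, ignition loss) are rebuilt from the batch weights at 1000 kg of glass at full precision as they appear in the problem or answer text.
Oxide-by-oxide targets in 1000 kg fused product:
  ZrO2: 11.12% × 1000 = 111.2 kg
  BaO: 12.74% × 1000 = 127.4 kg
  SiO2: 65.14% × 1000 = 651.4 kg
  TiO2: 6.406% × 1000 = 64.06 kg
  Al2O3: 4.595% × 1000 = 45.95 kg
Balance tally, oxide-wise, using the reported weights, relative to the basis at hand (every target is met by its sum modulo rounding of the values):
  ZrO2: 164.4·0.6766 = 111.2 kg (target 111.2 kg)
  BaO: 164.9·0.7726 = 127.4 kg (target 127.4 kg)
  SiO2: 164.4·0.3224 + 601.5·0.9949 = 651.4 kg (target 651.4 kg)
  TiO2: 64.70·0.9901 = 64.06 kg (target 64.06 kg)
  Al2O3: 601.5·0.003000 + 67.72·0.6519 = 45.95 kg (target 45.95 kg)
Glass-mass closure: total charge less LOI = 1000 kg (targets for the oxides total 1000 kg; the stated basis being 1000 kg — any gap is answer rounding).
Adding the batch up: Σ batch = 1063 kg; ignition loss, Σ(batch × LOI) = 63.14 kg; glass ÷ batch gives a yield of 94.06%.

Batch per 1000 kg fused product:
  Barium carbonate: 164.9 kg
  Zircon sand: 164.4 kg
  Silica sand: 601.5 kg
  Al(OH)3: 67.72 kg
  Rutile: 64.70 kg
Total batch = 1063 kg; LOI loss = 63.14 kg; yield = 94.06%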